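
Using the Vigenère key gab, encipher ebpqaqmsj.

kbqwarssk

Repeat the key across the message: gabgabgab
e(4)+g(6): 10 → k
b(1)+a(0): 1 → b
p(15)+b(1): 16 → q
q(16)+g(6): 22 → w
a(0)+a(0): 0 → a
q(16)+b(1): 17 → r
m(12)+g(6): 18 → s
s(18)+a(0): 18 → s
j(9)+b(1): 10 → k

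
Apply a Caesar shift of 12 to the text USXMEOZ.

GEJYQAL

U(20): 20+12=32≡6 → G
S(18): 18+12=30≡4 → E
X(23): 23+12=35≡9 → J
M(12): 12+12=24 → Y
E(4): 4+12=16 → Q
O(14): 14+12=26≡0 → A
Z(25): 25+12=37≡11 → L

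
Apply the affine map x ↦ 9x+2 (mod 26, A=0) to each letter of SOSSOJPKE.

IYIIYFHOM

S(18): 9·18+2=164≡8 → I
O(14): 9·14+2=128≡24 → Y
S(18): 9·18+2=164≡8 → I
S(18): 9·18+2=164≡8 → I
O(14): 9·14+2=128≡24 → Y
J(9): 9·9+2=83≡5 → F
P(15): 9·15+2=137≡7 → H
K(10): 9·10+2=92≡14 → O
E(4): 9·4+2=38≡12 → M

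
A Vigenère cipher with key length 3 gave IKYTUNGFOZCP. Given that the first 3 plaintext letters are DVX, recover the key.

FPB

Subtract each crib letter from the matching ciphertext letter (mod 26):
I(8)−D(3)=5 → F
K(10)−V(21)=-11≡15 → P
Y(24)−X(23)=1 → B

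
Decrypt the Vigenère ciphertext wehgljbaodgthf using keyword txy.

dhjnolidqkjvoi

Repeat the key across the ciphertext: txytxytxytxytx
w(22)−t(19): 3 → d
e(4)−x(23): -19≡7 → h
h(7)−y(24): -17≡9 → j
g(6)−t(19): -13≡13 → n
l(11)−x(23): -12≡14 → o
j(9)−y(24): -15≡11 → l
b(1)−t(19): -18≡8 → i
a(0)−x(23): -23≡3 → d
o(14)−y(24): -10≡16 → q
d(3)−t(19): -16≡10 → k
g(6)−x(23): -17≡9 → j
t(19)−y(24): -5≡21 → v
h(7)−t(19): -12≡14 → o
f(5)−x(23): -18≡8 → i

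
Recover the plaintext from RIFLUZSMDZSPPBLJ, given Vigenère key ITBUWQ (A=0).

JPERYJKTCFWZHIKP

Repeat the key across the ciphertext: ITBUWQITBUWQITBU
R(17)−I(8): 9 → J
I(8)−T(19): -11≡15 → P
F(5)−B(1): 4 → E
L(11)−U(20): -9≡17 → R
U(20)−W(22): -2≡24 → Y
Z(25)−Q(16): 9 → J
S(18)−I(8): 10 → K
M(12)−T(19): -7≡19 → T
D(3)−B(1): 2 → C
Z(25)−U(20): 5 → F
S(18)−W(22): -4≡22 → W
P(15)−Q(16): -1≡25 → Z
P(15)−I(8): 7 → H
B(1)−T(19): -18≡8 → I
L(11)−B(1): 10 → K
J(9)−U(20): -11≡15 → P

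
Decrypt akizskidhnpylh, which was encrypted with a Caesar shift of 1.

a(0): 0−1=-1≡25 → z
k(10): 10−1=9 → j
i(8): 8−1=7 → h
z(25): 25−1=24 → y
s(18): 18−1=17 → r
k(10): 10−1=9 → j
i(8): 8−1=7 → h
d(3): 3−1=2 → c
h(7): 7−1=6 → g
n(13): 13−1=12 → m
p(15): 15−1=14 → o
y(24): 24−1=23 → x
l(11): 11−1=10 → k
h(7): 7−1=6 → g

zjhyrjhcgmoxkg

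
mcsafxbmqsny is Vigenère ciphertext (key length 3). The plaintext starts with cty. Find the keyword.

Subtract each crib letter from the matching ciphertext letter (mod 26):
m(12)−c(2)=10 → k
c(2)−t(19)=-17≡9 → j
s(18)−y(24)=-6≡20 → u

kju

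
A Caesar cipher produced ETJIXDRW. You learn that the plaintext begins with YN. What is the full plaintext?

YNDCRXLQ

From the crib: E(4)−Y(24)=-20≡6, so the shift is 6.
Subtract 6 from each ciphertext letter:
E(4): 4−6=-2≡24 → Y
T(19): 19−6=13 → N
J(9): 9−6=3 → D
I(8): 8−6=2 → C
X(23): 23−6=17 → R
D(3): 3−6=-3≡23 → X
R(17): 17−6=11 → L
W(22): 22−6=16 → Q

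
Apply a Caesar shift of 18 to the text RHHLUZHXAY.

JZZDMRZPSQ

R(17): 17+18=35≡9 → J
H(7): 7+18=25 → Z
H(7): 7+18=25 → Z
L(11): 11+18=29≡3 → D
U(20): 20+18=38≡12 → M
Z(25): 25+18=43≡17 → R
H(7): 7+18=25 → Z
X(23): 23+18=41≡15 → P
A(0): 0+18=18 → S
Y(24): 24+18=42≡16 → Q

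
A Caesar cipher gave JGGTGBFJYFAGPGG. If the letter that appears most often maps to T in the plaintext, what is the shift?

The most frequent ciphertext letter is G (appears 6 times).
G is position 6; T is position 19.
Shift = -13≡13.

13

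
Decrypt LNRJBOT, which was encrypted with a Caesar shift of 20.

RTXPHUZ

L(11): 11−20=-9≡17 → R
N(13): 13−20=-7≡19 → T
R(17): 17−20=-3≡23 → X
J(9): 9−20=-11≡15 → P
B(1): 1−20=-19≡7 → H
O(14): 14−20=-6≡20 → U
T(19): 19−20=-1≡25 → Z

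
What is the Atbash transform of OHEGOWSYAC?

O(14) → L(11)
H(7) → S(18)
E(4) → V(21)
G(6) → T(19)
O(14) → L(11)
W(22) → D(3)
S(18) → H(7)
Y(24) → B(1)
A(0) → Z(25)
C(2) → X(23)

LSVTLDHBZX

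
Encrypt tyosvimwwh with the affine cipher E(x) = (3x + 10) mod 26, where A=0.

t(19): 3·19+10=67≡15 → p
y(24): 3·24+10=82≡4 → e
o(14): 3·14+10=52≡0 → a
s(18): 3·18+10=64≡12 → m
v(21): 3·21+10=73≡21 → v
i(8): 3·8+10=34≡8 → i
m(12): 3·12+10=46≡20 → u
w(22): 3·22+10=76≡24 → y
w(22): 3·22+10=76≡24 → y
h(7): 3·7+10=31≡5 → f

peamviuyyf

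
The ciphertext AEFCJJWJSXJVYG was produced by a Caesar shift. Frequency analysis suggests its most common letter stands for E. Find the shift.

The most frequent ciphertext letter is J (appears 4 times).
J is position 9; E is position 4.
Shift = 5.

5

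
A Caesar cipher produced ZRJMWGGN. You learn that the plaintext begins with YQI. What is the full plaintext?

YQILVFFM

From the crib: Z(25)−Y(24)=1, so the shift is 1.
Subtract 1 from each ciphertext letter:
Z(25): 25−1=24 → Y
R(17): 17−1=16 → Q
J(9): 9−1=8 → I
M(12): 12−1=11 → L
W(22): 22−1=21 → V
G(6): 6−1=5 → F
G(6): 6−1=5 → F
N(13): 13−1=12 → M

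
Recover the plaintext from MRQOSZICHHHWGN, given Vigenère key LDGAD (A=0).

BOKOPOFWHEWTAN

Repeat the key across the ciphertext: LDGADLDGADLDGA
M(12)−L(11): 1 → B
R(17)−D(3): 14 → O
Q(16)−G(6): 10 → K
O(14)−A(0): 14 → O
S(18)−D(3): 15 → P
Z(25)−L(11): 14 → O
I(8)−D(3): 5 → F
C(2)−G(6): -4≡22 → W
H(7)−A(0): 7 → H
H(7)−D(3): 4 → E
H(7)−L(11): -4≡22 → W
W(22)−D(3): 19 → T
G(6)−G(6): 0 → A
N(13)−A(0): 13 → N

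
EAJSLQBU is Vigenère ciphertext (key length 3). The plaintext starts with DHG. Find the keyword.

Subtract each crib letter from the matching ciphertext letter (mod 26):
E(4)−D(3)=1 → B
A(0)−H(7)=-7≡19 → T
J(9)−G(6)=3 → D

BTD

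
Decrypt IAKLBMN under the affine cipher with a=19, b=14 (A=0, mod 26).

MCITNEP

The inverse of 19 mod 26 is 11, since 19·11=209≡1. Apply D(y)=11·(y−14) mod 26:
I(8): 11·(8−14)=-66≡12 → M
A(0): 11·(0−14)=-154≡2 → C
K(10): 11·(10−14)=-44≡8 → I
L(11): 11·(11−14)=-33≡19 → T
B(1): 11·(1−14)=-143≡13 → N
M(12): 11·(12−14)=-22≡4 → E
N(13): 11·(13−14)=-11≡15 → P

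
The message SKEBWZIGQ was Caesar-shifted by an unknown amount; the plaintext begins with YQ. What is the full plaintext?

YQKHCFOMW

From the crib: S(18)−Y(24)=-6≡20, so the shift is 20.
Subtract 20 from each ciphertext letter:
S(18): 18−20=-2≡24 → Y
K(10): 10−20=-10≡16 → Q
E(4): 4−20=-16≡10 → K
B(1): 1−20=-19≡7 → H
W(22): 22−20=2 → C
Z(25): 25−20=5 → F
I(8): 8−20=-12≡14 → O
G(6): 6−20=-14≡12 → M
Q(16): 16−20=-4≡22 → W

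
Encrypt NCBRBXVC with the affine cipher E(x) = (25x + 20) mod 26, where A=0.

N(13): 25·13+20=345≡7 → H
C(2): 25·2+20=70≡18 → S
B(1): 25·1+20=45≡19 → T
R(17): 25·17+20=445≡3 → D
B(1): 25·1+20=45≡19 → T
X(23): 25·23+20=595≡23 → X
V(21): 25·21+20=545≡25 → Z
C(2): 25·2+20=70≡18 → S

HSTDTXZS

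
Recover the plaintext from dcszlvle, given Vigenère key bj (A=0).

ctrqkmkv

Repeat the key across the ciphertext: bjbjbjbj
d(3)−b(1): 2 → c
c(2)−j(9): -7≡19 → t
s(18)−b(1): 17 → r
z(25)−j(9): 16 → q
l(11)−b(1): 10 → k
v(21)−j(9): 12 → m
l(11)−b(1): 10 → k
e(4)−j(9): -5≡21 → v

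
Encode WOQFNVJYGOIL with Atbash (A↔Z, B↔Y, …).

W(22) → D(3)
O(14) → L(11)
Q(16) → J(9)
F(5) → U(20)
N(13) → M(12)
V(21) → E(4)
J(9) → Q(16)
Y(24) → B(1)
G(6) → T(19)
O(14) → L(11)
I(8) → R(17)
L(11) → O(14)

DLJUMEQBTLRO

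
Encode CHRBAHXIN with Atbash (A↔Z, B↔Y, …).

C(2) → X(23)
H(7) → S(18)
R(17) → I(8)
B(1) → Y(24)
A(0) → Z(25)
H(7) → S(18)
X(23) → C(2)
I(8) → R(17)
N(13) → M(12)

XSIYZSCRM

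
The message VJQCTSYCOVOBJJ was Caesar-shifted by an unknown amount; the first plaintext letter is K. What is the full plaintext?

KYFRIHNRDKDQYY

From the crib: V(21)−K(10)=11, so the shift is 11.
Subtract 11 from each ciphertext letter:
V(21): 21−11=10 → K
J(9): 9−11=-2≡24 → Y
Q(16): 16−11=5 → F
C(2): 2−11=-9≡17 → R
T(19): 19−11=8 → I
S(18): 18−11=7 → H
Y(24): 24−11=13 → N
C(2): 2−11=-9≡17 → R
O(14): 14−11=3 → D
V(21): 21−11=10 → K
O(14): 14−11=3 → D
B(1): 1−11=-10≡16 → Q
J(9): 9−11=-2≡24 → Y
J(9): 9−11=-2≡24 → Y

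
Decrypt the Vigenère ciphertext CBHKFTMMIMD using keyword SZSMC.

Repeat the key across the ciphertext: SZSMCSZSMCS
C(2)−S(18): -16≡10 → K
B(1)−Z(25): -24≡2 → C
H(7)−S(18): -11≡15 → P
K(10)−M(12): -2≡24 → Y
F(5)−C(2): 3 → D
T(19)−S(18): 1 → B
M(12)−Z(25): -13≡13 → N
M(12)−S(18): -6≡20 → U
I(8)−M(12): -4≡22 → W
M(12)−C(2): 10 → K
D(3)−S(18): -15≡11 → L

KCPYDBNUWKL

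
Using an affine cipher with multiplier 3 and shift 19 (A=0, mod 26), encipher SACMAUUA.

VTZDTBBT

S(18): 3·18+19=73≡21 → V
A(0): 3·0+19=19 → T
C(2): 3·2+19=25 → Z
M(12): 3·12+19=55≡3 → D
A(0): 3·0+19=19 → T
U(20): 3·20+19=79≡1 → B
U(20): 3·20+19=79≡1 → B
A(0): 3·0+19=19 → T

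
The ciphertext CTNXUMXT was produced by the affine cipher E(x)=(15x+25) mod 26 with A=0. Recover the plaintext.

The inverse of 15 mod 26 is 7, since 15·7=105≡1. Apply D(y)=7·(y−25) mod 26:
C(2): 7·(2−25)=-161≡21 → V
T(19): 7·(19−25)=-42≡10 → K
N(13): 7·(13−25)=-84≡20 → U
X(23): 7·(23−25)=-14≡12 → M
U(20): 7·(20−25)=-35≡17 → R
M(12): 7·(12−25)=-91≡13 → N
X(23): 7·(23−25)=-14≡12 → M
T(19): 7·(19−25)=-42≡10 → K

VKUMRNMK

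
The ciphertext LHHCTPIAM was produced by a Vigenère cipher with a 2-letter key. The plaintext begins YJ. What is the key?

NY

Subtract each crib letter from the matching ciphertext letter (mod 26):
L(11)−Y(24)=-13≡13 → N
H(7)−J(9)=-2≡24 → Y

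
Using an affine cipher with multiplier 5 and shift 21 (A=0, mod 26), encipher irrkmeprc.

i(8): 5·8+21=61≡9 → j
r(17): 5·17+21=106≡2 → c
r(17): 5·17+21=106≡2 → c
k(10): 5·10+21=71≡19 → t
m(12): 5·12+21=81≡3 → d
e(4): 5·4+21=41≡15 → p
p(15): 5·15+21=96≡18 → s
r(17): 5·17+21=106≡2 → c
c(2): 5·2+21=31≡5 → f

jcctdpscf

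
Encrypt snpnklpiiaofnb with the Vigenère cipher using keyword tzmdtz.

Repeat the key across the message: tzmdtztzmdtztz
s(18)+t(19): 37≡11 → l
n(13)+z(25): 38≡12 → m
p(15)+m(12): 27≡1 → b
n(13)+d(3): 16 → q
k(10)+t(19): 29≡3 → d
l(11)+z(25): 36≡10 → k
p(15)+t(19): 34≡8 → i
i(8)+z(25): 33≡7 → h
i(8)+m(12): 20 → u
a(0)+d(3): 3 → d
o(14)+t(19): 33≡7 → h
f(5)+z(25): 30≡4 → e
n(13)+t(19): 32≡6 → g
b(1)+z(25): 26≡0 → a

lmbqdkihudhega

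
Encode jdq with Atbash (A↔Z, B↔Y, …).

j(9) → q(16)
d(3) → w(22)
q(16) → j(9)

qwj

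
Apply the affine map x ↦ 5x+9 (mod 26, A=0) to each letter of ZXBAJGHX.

Z(25): 5·25+9=134≡4 → E
X(23): 5·23+9=124≡20 → U
B(1): 5·1+9=14 → O
A(0): 5·0+9=9 → J
J(9): 5·9+9=54≡2 → C
G(6): 5·6+9=39≡13 → N
H(7): 5·7+9=44≡18 → S
X(23): 5·23+9=124≡20 → U

EUOJCNSU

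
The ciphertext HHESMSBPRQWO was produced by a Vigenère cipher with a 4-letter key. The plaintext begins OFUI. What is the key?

Subtract each crib letter from the matching ciphertext letter (mod 26):
H(7)−O(14)=-7≡19 → T
H(7)−F(5)=2 → C
E(4)−U(20)=-16≡10 → K
S(18)−I(8)=10 → K

TCKK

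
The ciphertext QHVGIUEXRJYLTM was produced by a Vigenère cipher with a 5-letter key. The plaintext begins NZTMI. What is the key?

Subtract each crib letter from the matching ciphertext letter (mod 26):
Q(16)−N(13)=3 → D
H(7)−Z(25)=-18≡8 → I
V(21)−T(19)=2 → C
G(6)−M(12)=-6≡20 → U
I(8)−I(8)=0 → A

DICUA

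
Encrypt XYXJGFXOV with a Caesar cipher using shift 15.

MNMYVUMDK

X(23): 23+15=38≡12 → M
Y(24): 24+15=39≡13 → N
X(23): 23+15=38≡12 → M
J(9): 9+15=24 → Y
G(6): 6+15=21 → V
F(5): 5+15=20 → U
X(23): 23+15=38≡12 → M
O(14): 14+15=29≡3 → D
V(21): 21+15=36≡10 → K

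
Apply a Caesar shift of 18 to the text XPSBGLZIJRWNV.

PHKTYDRABJOFN

X(23): 23+18=41≡15 → P
P(15): 15+18=33≡7 → H
S(18): 18+18=36≡10 → K
B(1): 1+18=19 → T
G(6): 6+18=24 → Y
L(11): 11+18=29≡3 → D
Z(25): 25+18=43≡17 → R
I(8): 8+18=26≡0 → A
J(9): 9+18=27≡1 → B
R(17): 17+18=35≡9 → J
W(22): 22+18=40≡14 → O
N(13): 13+18=31≡5 → F
V(21): 21+18=39≡13 → N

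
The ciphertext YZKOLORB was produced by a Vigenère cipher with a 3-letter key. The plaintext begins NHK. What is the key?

Subtract each crib letter from the matching ciphertext letter (mod 26):
Y(24)−N(13)=11 → L
Z(25)−H(7)=18 → S
K(10)−K(10)=0 → A

LSA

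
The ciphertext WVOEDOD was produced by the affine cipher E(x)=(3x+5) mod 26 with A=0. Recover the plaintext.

The inverse of 3 mod 26 is 9, since 3·9=27≡1. Apply D(y)=9·(y−5) mod 26:
W(22): 9·(22−5)=153≡23 → X
V(21): 9·(21−5)=144≡14 → O
O(14): 9·(14−5)=81≡3 → D
E(4): 9·(4−5)=-9≡17 → R
D(3): 9·(3−5)=-18≡8 → I
O(14): 9·(14−5)=81≡3 → D
D(3): 9·(3−5)=-18≡8 → I

XODRIDI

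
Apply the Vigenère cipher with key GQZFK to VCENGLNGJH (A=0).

Repeat the key across the message: GQZFKGQZFK
V(21)+G(6): 27≡1 → B
C(2)+Q(16): 18 → S
E(4)+Z(25): 29≡3 → D
N(13)+F(5): 18 → S
G(6)+K(10): 16 → Q
L(11)+G(6): 17 → R
N(13)+Q(16): 29≡3 → D
G(6)+Z(25): 31≡5 → F
J(9)+F(5): 14 → O
H(7)+K(10): 17 → R

BSDSQRDFOR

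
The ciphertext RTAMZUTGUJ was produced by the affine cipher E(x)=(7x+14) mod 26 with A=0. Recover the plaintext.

TXYWJMXKMD

The inverse of 7 mod 26 is 15, since 7·15=105≡1. Apply D(y)=15·(y−14) mod 26:
R(17): 15·(17−14)=45≡19 → T
T(19): 15·(19−14)=75≡23 → X
A(0): 15·(0−14)=-210≡24 → Y
M(12): 15·(12−14)=-30≡22 → W
Z(25): 15·(25−14)=165≡9 → J
U(20): 15·(20−14)=90≡12 → M
T(19): 15·(19−14)=75≡23 → X
G(6): 15·(6−14)=-120≡10 → K
U(20): 15·(20−14)=90≡12 → M
J(9): 15·(9−14)=-75≡3 → D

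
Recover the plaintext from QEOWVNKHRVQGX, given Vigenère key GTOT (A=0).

Repeat the key across the ciphertext: GTOTGTOTGTOTG
Q(16)−G(6): 10 → K
E(4)−T(19): -15≡11 → L
O(14)−O(14): 0 → A
W(22)−T(19): 3 → D
V(21)−G(6): 15 → P
N(13)−T(19): -6≡20 → U
K(10)−O(14): -4≡22 → W
H(7)−T(19): -12≡14 → O
R(17)−G(6): 11 → L
V(21)−T(19): 2 → C
Q(16)−O(14): 2 → C
G(6)−T(19): -13≡13 → N
X(23)−G(6): 17 → R

KLADPUWOLCCNR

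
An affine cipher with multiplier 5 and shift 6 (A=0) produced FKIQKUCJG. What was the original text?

The inverse of 5 mod 26 is 21, since 5·21=105≡1. Apply D(y)=21·(y−6) mod 26:
F(5): 21·(5−6)=-21≡5 → F
K(10): 21·(10−6)=84≡6 → G
I(8): 21·(8−6)=42≡16 → Q
Q(16): 21·(16−6)=210≡2 → C
K(10): 21·(10−6)=84≡6 → G
U(20): 21·(20−6)=294≡8 → I
C(2): 21·(2−6)=-84≡20 → U
J(9): 21·(9−6)=63≡11 → L
G(6): 21·(6−6)=0 → A

FGQCGIULA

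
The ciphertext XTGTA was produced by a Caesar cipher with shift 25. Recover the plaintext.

YUHUB

X(23): 23−25=-2≡24 → Y
T(19): 19−25=-6≡20 → U
G(6): 6−25=-19≡7 → H
T(19): 19−25=-6≡20 → U
A(0): 0−25=-25≡1 → B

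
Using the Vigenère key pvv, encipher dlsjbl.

Repeat the key across the message: pvvpvv
d(3)+p(15): 18 → s
l(11)+v(21): 32≡6 → g
s(18)+v(21): 39≡13 → n
j(9)+p(15): 24 → y
b(1)+v(21): 22 → w
l(11)+v(21): 32≡6 → g

sgnywg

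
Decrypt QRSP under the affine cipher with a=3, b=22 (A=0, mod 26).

YHQP

The inverse of 3 mod 26 is 9, since 3·9=27≡1. Apply D(y)=9·(y−22) mod 26:
Q(16): 9·(16−22)=-54≡24 → Y
R(17): 9·(17−22)=-45≡7 → H
S(18): 9·(18−22)=-36≡16 → Q
P(15): 9·(15−22)=-63≡15 → P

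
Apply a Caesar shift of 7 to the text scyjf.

zjfqm

s(18): 18+7=25 → z
c(2): 2+7=9 → j
y(24): 24+7=31≡5 → f
j(9): 9+7=16 → q
f(5): 5+7=12 → m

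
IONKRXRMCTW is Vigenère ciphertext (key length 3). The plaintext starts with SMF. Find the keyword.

Subtract each crib letter from the matching ciphertext letter (mod 26):
I(8)−S(18)=-10≡16 → Q
O(14)−M(12)=2 → C
N(13)−F(5)=8 → I

QCI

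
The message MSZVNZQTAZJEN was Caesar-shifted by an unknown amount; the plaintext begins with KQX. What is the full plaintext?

KQXTLXORYXHCL

From the crib: M(12)−K(10)=2, so the shift is 2.
Subtract 2 from each ciphertext letter:
M(12): 12−2=10 → K
S(18): 18−2=16 → Q
Z(25): 25−2=23 → X
V(21): 21−2=19 → T
N(13): 13−2=11 → L
Z(25): 25−2=23 → X
Q(16): 16−2=14 → O
T(19): 19−2=17 → R
A(0): 0−2=-2≡24 → Y
Z(25): 25−2=23 → X
J(9): 9−2=7 → H
E(4): 4−2=2 → C
N(13): 13−2=11 → L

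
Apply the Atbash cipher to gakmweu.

tzpndvf

g(6) → t(19)
a(0) → z(25)
k(10) → p(15)
m(12) → n(13)
w(22) → d(3)
e(4) → v(21)
u(20) → f(5)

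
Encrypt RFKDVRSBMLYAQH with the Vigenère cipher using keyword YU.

Repeat the key across the message: YUYUYUYUYUYUYU
R(17)+Y(24): 41≡15 → P
F(5)+U(20): 25 → Z
K(10)+Y(24): 34≡8 → I
D(3)+U(20): 23 → X
V(21)+Y(24): 45≡19 → T
R(17)+U(20): 37≡11 → L
S(18)+Y(24): 42≡16 → Q
B(1)+U(20): 21 → V
M(12)+Y(24): 36≡10 → K
L(11)+U(20): 31≡5 → F
Y(24)+Y(24): 48≡22 → W
A(0)+U(20): 20 → U
Q(16)+Y(24): 40≡14 → O
H(7)+U(20): 27≡1 → B

PZIXTLQVKFWUOB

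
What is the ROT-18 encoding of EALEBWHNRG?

E(4): 4+18=22 → W
A(0): 0+18=18 → S
L(11): 11+18=29≡3 → D
E(4): 4+18=22 → W
B(1): 1+18=19 → T
W(22): 22+18=40≡14 → O
H(7): 7+18=25 → Z
N(13): 13+18=31≡5 → F
R(17): 17+18=35≡9 → J
G(6): 6+18=24 → Y

WSDWTOZFJY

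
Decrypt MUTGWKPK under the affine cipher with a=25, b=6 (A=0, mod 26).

The inverse of 25 mod 26 is 25, since 25·25=625≡1. Apply D(y)=25·(y−6) mod 26:
M(12): 25·(12−6)=150≡20 → U
U(20): 25·(20−6)=350≡12 → M
T(19): 25·(19−6)=325≡13 → N
G(6): 25·(6−6)=0 → A
W(22): 25·(22−6)=400≡10 → K
K(10): 25·(10−6)=100≡22 → W
P(15): 25·(15−6)=225≡17 → R
K(10): 25·(10−6)=100≡22 → W

UMNAKWRW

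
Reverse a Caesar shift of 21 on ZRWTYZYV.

Z(25): 25−21=4 → E
R(17): 17−21=-4≡22 → W
W(22): 22−21=1 → B
T(19): 19−21=-2≡24 → Y
Y(24): 24−21=3 → D
Z(25): 25−21=4 → E
Y(24): 24−21=3 → D
V(21): 21−21=0 → A

EWBYDEDA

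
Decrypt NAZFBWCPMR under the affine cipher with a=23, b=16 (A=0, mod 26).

BOXVFYWJKR

The inverse of 23 mod 26 is 17, since 23·17=391≡1. Apply D(y)=17·(y−16) mod 26:
N(13): 17·(13−16)=-51≡1 → B
A(0): 17·(0−16)=-272≡14 → O
Z(25): 17·(25−16)=153≡23 → X
F(5): 17·(5−16)=-187≡21 → V
B(1): 17·(1−16)=-255≡5 → F
W(22): 17·(22−16)=102≡24 → Y
C(2): 17·(2−16)=-238≡22 → W
P(15): 17·(15−16)=-17≡9 → J
M(12): 17·(12−16)=-68≡10 → K
R(17): 17·(17−16)=17 → R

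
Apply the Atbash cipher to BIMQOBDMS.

YRNJLYWNH

B(1) → Y(24)
I(8) → R(17)
M(12) → N(13)
Q(16) → J(9)
O(14) → L(11)
B(1) → Y(24)
D(3) → W(22)
M(12) → N(13)
S(18) → H(7)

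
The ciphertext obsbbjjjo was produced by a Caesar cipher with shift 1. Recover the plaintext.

o(14): 14−1=13 → n
b(1): 1−1=0 → a
s(18): 18−1=17 → r
b(1): 1−1=0 → a
b(1): 1−1=0 → a
j(9): 9−1=8 → i
j(9): 9−1=8 → i
j(9): 9−1=8 → i
o(14): 14−1=13 → n

naraaiiin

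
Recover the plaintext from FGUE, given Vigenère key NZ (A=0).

SHHF

Repeat the key across the ciphertext: NZNZ
F(5)−N(13): -8≡18 → S
G(6)−Z(25): -19≡7 → H
U(20)−N(13): 7 → H
E(4)−Z(25): -21≡5 → F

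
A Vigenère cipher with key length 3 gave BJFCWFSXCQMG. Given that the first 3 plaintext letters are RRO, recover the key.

KSR

Subtract each crib letter from the matching ciphertext letter (mod 26):
B(1)−R(17)=-16≡10 → K
J(9)−R(17)=-8≡18 → S
F(5)−O(14)=-9≡17 → R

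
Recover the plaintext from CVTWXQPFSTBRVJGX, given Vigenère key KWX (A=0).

Repeat the key across the ciphertext: KWXKWXKWXKWXKWXK
C(2)−K(10): -8≡18 → S
V(21)−W(22): -1≡25 → Z
T(19)−X(23): -4≡22 → W
W(22)−K(10): 12 → M
X(23)−W(22): 1 → B
Q(16)−X(23): -7≡19 → T
P(15)−K(10): 5 → F
F(5)−W(22): -17≡9 → J
S(18)−X(23): -5≡21 → V
T(19)−K(10): 9 → J
B(1)−W(22): -21≡5 → F
R(17)−X(23): -6≡20 → U
V(21)−K(10): 11 → L
J(9)−W(22): -13≡13 → N
G(6)−X(23): -17≡9 → J
X(23)−K(10): 13 → N

SZWMBTFJVJFULNJN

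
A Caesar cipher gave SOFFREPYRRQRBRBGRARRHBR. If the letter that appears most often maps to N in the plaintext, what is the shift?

4

The most frequent ciphertext letter is R (appears 9 times).
R is position 17; N is position 13.
Shift = 4.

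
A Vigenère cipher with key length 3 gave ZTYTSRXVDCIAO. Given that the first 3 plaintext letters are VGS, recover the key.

ENG

Subtract each crib letter from the matching ciphertext letter (mod 26):
Z(25)−V(21)=4 → E
T(19)−G(6)=13 → N
Y(24)−S(18)=6 → G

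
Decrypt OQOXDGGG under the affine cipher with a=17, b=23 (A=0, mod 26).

BVBAIZZZ

The inverse of 17 mod 26 is 23, since 17·23=391≡1. Apply D(y)=23·(y−23) mod 26:
O(14): 23·(14−23)=-207≡1 → B
Q(16): 23·(16−23)=-161≡21 → V
O(14): 23·(14−23)=-207≡1 → B
X(23): 23·(23−23)=0 → A
D(3): 23·(3−23)=-460≡8 → I
G(6): 23·(6−23)=-391≡25 → Z
G(6): 23·(6−23)=-391≡25 → Z
G(6): 23·(6−23)=-391≡25 → Z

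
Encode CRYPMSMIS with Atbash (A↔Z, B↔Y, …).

C(2) → X(23)
R(17) → I(8)
Y(24) → B(1)
P(15) → K(10)
M(12) → N(13)
S(18) → H(7)
M(12) → N(13)
I(8) → R(17)
S(18) → H(7)

XIBKNHNRH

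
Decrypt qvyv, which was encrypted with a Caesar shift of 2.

q(16): 16−2=14 → o
v(21): 21−2=19 → t
y(24): 24−2=22 → w
v(21): 21−2=19 → t

otwt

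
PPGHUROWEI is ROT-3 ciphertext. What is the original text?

MMDEROLTBF

P(15): 15−3=12 → M
P(15): 15−3=12 → M
G(6): 6−3=3 → D
H(7): 7−3=4 → E
U(20): 20−3=17 → R
R(17): 17−3=14 → O
O(14): 14−3=11 → L
W(22): 22−3=19 → T
E(4): 4−3=1 → B
I(8): 8−3=5 → F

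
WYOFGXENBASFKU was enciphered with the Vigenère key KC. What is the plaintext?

Repeat the key across the ciphertext: KCKCKCKCKCKCKC
W(22)−K(10): 12 → M
Y(24)−C(2): 22 → W
O(14)−K(10): 4 → E
F(5)−C(2): 3 → D
G(6)−K(10): -4≡22 → W
X(23)−C(2): 21 → V
E(4)−K(10): -6≡20 → U
N(13)−C(2): 11 → L
B(1)−K(10): -9≡17 → R
A(0)−C(2): -2≡24 → Y
S(18)−K(10): 8 → I
F(5)−C(2): 3 → D
K(10)−K(10): 0 → A
U(20)−C(2): 18 → S

MWEDWVULRYIDAS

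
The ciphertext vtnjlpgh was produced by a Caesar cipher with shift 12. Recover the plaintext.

v(21): 21−12=9 → j
t(19): 19−12=7 → h
n(13): 13−12=1 → b
j(9): 9−12=-3≡23 → x
l(11): 11−12=-1≡25 → z
p(15): 15−12=3 → d
g(6): 6−12=-6≡20 → u
h(7): 7−12=-5≡21 → v

jhbxzduv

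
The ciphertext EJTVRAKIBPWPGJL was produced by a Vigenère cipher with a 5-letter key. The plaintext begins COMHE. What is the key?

CVHON

Subtract each crib letter from the matching ciphertext letter (mod 26):
E(4)−C(2)=2 → C
J(9)−O(14)=-5≡21 → V
T(19)−M(12)=7 → H
V(21)−H(7)=14 → O
R(17)−E(4)=13 → N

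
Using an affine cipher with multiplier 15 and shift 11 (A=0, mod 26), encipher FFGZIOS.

F(5): 15·5+11=86≡8 → I
F(5): 15·5+11=86≡8 → I
G(6): 15·6+11=101≡23 → X
Z(25): 15·25+11=386≡22 → W
I(8): 15·8+11=131≡1 → B
O(14): 15·14+11=221≡13 → N
S(18): 15·18+11=281≡21 → V

IIXWBNV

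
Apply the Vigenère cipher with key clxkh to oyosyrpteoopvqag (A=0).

Repeat the key across the message: clxkhclxkhclxkhc
o(14)+c(2): 16 → q
y(24)+l(11): 35≡9 → j
o(14)+x(23): 37≡11 → l
s(18)+k(10): 28≡2 → c
y(24)+h(7): 31≡5 → f
r(17)+c(2): 19 → t
p(15)+l(11): 26≡0 → a
t(19)+x(23): 42≡16 → q
e(4)+k(10): 14 → o
o(14)+h(7): 21 → v
o(14)+c(2): 16 → q
p(15)+l(11): 26≡0 → a
v(21)+x(23): 44≡18 → s
q(16)+k(10): 26≡0 → a
a(0)+h(7): 7 → h
g(6)+c(2): 8 → i

qjlcftaqovqasahi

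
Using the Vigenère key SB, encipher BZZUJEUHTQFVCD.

TARVBFMILRXWUE

Repeat the key across the message: SBSBSBSBSBSBSB
B(1)+S(18): 19 → T
Z(25)+B(1): 26≡0 → A
Z(25)+S(18): 43≡17 → R
U(20)+B(1): 21 → V
J(9)+S(18): 27≡1 → B
E(4)+B(1): 5 → F
U(20)+S(18): 38≡12 → M
H(7)+B(1): 8 → I
T(19)+S(18): 37≡11 → L
Q(16)+B(1): 17 → R
F(5)+S(18): 23 → X
V(21)+B(1): 22 → W
C(2)+S(18): 20 → U
D(3)+B(1): 4 → E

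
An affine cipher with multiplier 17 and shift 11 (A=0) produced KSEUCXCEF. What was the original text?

The inverse of 17 mod 26 is 23, since 17·23=391≡1. Apply D(y)=23·(y−11) mod 26:
K(10): 23·(10−11)=-23≡3 → D
S(18): 23·(18−11)=161≡5 → F
E(4): 23·(4−11)=-161≡21 → V
U(20): 23·(20−11)=207≡25 → Z
C(2): 23·(2−11)=-207≡1 → B
X(23): 23·(23−11)=276≡16 → Q
C(2): 23·(2−11)=-207≡1 → B
E(4): 23·(4−11)=-161≡21 → V
F(5): 23·(5−11)=-138≡18 → S

DFVZBQBVS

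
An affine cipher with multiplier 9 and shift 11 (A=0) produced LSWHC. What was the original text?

AVHOZ

The inverse of 9 mod 26 is 3, since 9·3=27≡1. Apply D(y)=3·(y−11) mod 26:
L(11): 3·(11−11)=0 → A
S(18): 3·(18−11)=21 → V
W(22): 3·(22−11)=33≡7 → H
H(7): 3·(7−11)=-12≡14 → O
C(2): 3·(2−11)=-27≡25 → Z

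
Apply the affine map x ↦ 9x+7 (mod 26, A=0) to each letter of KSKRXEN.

TNTEGRU

K(10): 9·10+7=97≡19 → T
S(18): 9·18+7=169≡13 → N
K(10): 9·10+7=97≡19 → T
R(17): 9·17+7=160≡4 → E
X(23): 9·23+7=214≡6 → G
E(4): 9·4+7=43≡17 → R
N(13): 9·13+7=124≡20 → U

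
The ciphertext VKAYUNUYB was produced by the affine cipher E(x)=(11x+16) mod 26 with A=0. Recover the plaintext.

RQIWYVYWB

The inverse of 11 mod 26 is 19, since 11·19=209≡1. Apply D(y)=19·(y−16) mod 26:
V(21): 19·(21−16)=95≡17 → R
K(10): 19·(10−16)=-114≡16 → Q
A(0): 19·(0−16)=-304≡8 → I
Y(24): 19·(24−16)=152≡22 → W
U(20): 19·(20−16)=76≡24 → Y
N(13): 19·(13−16)=-57≡21 → V
U(20): 19·(20−16)=76≡24 → Y
Y(24): 19·(24−16)=152≡22 → W
B(1): 19·(1−16)=-285≡1 → B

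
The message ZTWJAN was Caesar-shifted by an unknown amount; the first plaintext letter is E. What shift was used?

21

From the crib: Z(25)−E(4)=21, so the shift is 21.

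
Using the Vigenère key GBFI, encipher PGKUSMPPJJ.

Repeat the key across the message: GBFIGBFIGB
P(15)+G(6): 21 → V
G(6)+B(1): 7 → H
K(10)+F(5): 15 → P
U(20)+I(8): 28≡2 → C
S(18)+G(6): 24 → Y
M(12)+B(1): 13 → N
P(15)+F(5): 20 → U
P(15)+I(8): 23 → X
J(9)+G(6): 15 → P
J(9)+B(1): 10 → K

VHPCYNUXPK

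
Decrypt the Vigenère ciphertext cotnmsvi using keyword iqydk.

uyvkckfk

Repeat the key across the ciphertext: iqydkiqy
c(2)−i(8): -6≡20 → u
o(14)−q(16): -2≡24 → y
t(19)−y(24): -5≡21 → v
n(13)−d(3): 10 → k
m(12)−k(10): 2 → c
s(18)−i(8): 10 → k
v(21)−q(16): 5 → f
i(8)−y(24): -16≡10 → k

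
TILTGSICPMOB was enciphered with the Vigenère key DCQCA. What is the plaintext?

QGVRGPGMNMLZ

Repeat the key across the ciphertext: DCQCADCQCADC
T(19)−D(3): 16 → Q
I(8)−C(2): 6 → G
L(11)−Q(16): -5≡21 → V
T(19)−C(2): 17 → R
G(6)−A(0): 6 → G
S(18)−D(3): 15 → P
I(8)−C(2): 6 → G
C(2)−Q(16): -14≡12 → M
P(15)−C(2): 13 → N
M(12)−A(0): 12 → M
O(14)−D(3): 11 → L
B(1)−C(2): -1≡25 → Z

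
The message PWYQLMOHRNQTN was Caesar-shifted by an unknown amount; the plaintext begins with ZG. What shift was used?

From the crib: P(15)−Z(25)=-10≡16, so the shift is 16.

16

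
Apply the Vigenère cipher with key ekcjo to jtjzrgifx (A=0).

Repeat the key across the message: ekcjoekcj
j(9)+e(4): 13 → n
t(19)+k(10): 29≡3 → d
j(9)+c(2): 11 → l
z(25)+j(9): 34≡8 → i
r(17)+o(14): 31≡5 → f
g(6)+e(4): 10 → k
i(8)+k(10): 18 → s
f(5)+c(2): 7 → h
x(23)+j(9): 32≡6 → g

ndlifkshg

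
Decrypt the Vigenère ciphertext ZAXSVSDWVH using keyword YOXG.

BMAMXEGQXT

Repeat the key across the ciphertext: YOXGYOXGYO
Z(25)−Y(24): 1 → B
A(0)−O(14): -14≡12 → M
X(23)−X(23): 0 → A
S(18)−G(6): 12 → M
V(21)−Y(24): -3≡23 → X
S(18)−O(14): 4 → E
D(3)−X(23): -20≡6 → G
W(22)−G(6): 16 → Q
V(21)−Y(24): -3≡23 → X
H(7)−O(14): -7≡19 → T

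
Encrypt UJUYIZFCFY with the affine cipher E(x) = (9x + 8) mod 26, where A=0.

GLGQCZBABQ

U(20): 9·20+8=188≡6 → G
J(9): 9·9+8=89≡11 → L
U(20): 9·20+8=188≡6 → G
Y(24): 9·24+8=224≡16 → Q
I(8): 9·8+8=80≡2 → C
Z(25): 9·25+8=233≡25 → Z
F(5): 9·5+8=53≡1 → B
C(2): 9·2+8=26≡0 → A
F(5): 9·5+8=53≡1 → B
Y(24): 9·24+8=224≡16 → Q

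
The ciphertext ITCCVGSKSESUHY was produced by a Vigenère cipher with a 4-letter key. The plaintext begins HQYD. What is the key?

Subtract each crib letter from the matching ciphertext letter (mod 26):
I(8)−H(7)=1 → B
T(19)−Q(16)=3 → D
C(2)−Y(24)=-22≡4 → E
C(2)−D(3)=-1≡25 → Z

BDEZ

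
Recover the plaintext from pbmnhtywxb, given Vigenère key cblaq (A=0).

nabnrrxlxl

Repeat the key across the ciphertext: cblaqcblaq
p(15)−c(2): 13 → n
b(1)−b(1): 0 → a
m(12)−l(11): 1 → b
n(13)−a(0): 13 → n
h(7)−q(16): -9≡17 → r
t(19)−c(2): 17 → r
y(24)−b(1): 23 → x
w(22)−l(11): 11 → l
x(23)−a(0): 23 → x
b(1)−q(16): -15≡11 → l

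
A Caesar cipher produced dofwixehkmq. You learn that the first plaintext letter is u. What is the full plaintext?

From the crib: d(3)−u(20)=-17≡9, so the shift is 9.
Subtract 9 from each ciphertext letter:
d(3): 3−9=-6≡20 → u
o(14): 14−9=5 → f
f(5): 5−9=-4≡22 → w
w(22): 22−9=13 → n
i(8): 8−9=-1≡25 → z
x(23): 23−9=14 → o
e(4): 4−9=-5≡21 → v
h(7): 7−9=-2≡24 → y
k(10): 10−9=1 → b
m(12): 12−9=3 → d
q(16): 16−9=7 → h

ufwnzovybdh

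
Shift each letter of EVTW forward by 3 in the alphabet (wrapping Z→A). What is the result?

HYWZ

E(4): 4+3=7 → H
V(21): 21+3=24 → Y
T(19): 19+3=22 → W
W(22): 22+3=25 → Z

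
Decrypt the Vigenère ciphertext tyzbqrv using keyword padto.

eywiccv

Repeat the key across the ciphertext: padtopa
t(19)−p(15): 4 → e
y(24)−a(0): 24 → y
z(25)−d(3): 22 → w
b(1)−t(19): -18≡8 → i
q(16)−o(14): 2 → c
r(17)−p(15): 2 → c
v(21)−a(0): 21 → v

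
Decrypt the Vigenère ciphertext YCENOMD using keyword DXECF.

VFALJJG

Repeat the key across the ciphertext: DXECFDX
Y(24)−D(3): 21 → V
C(2)−X(23): -21≡5 → F
E(4)−E(4): 0 → A
N(13)−C(2): 11 → L
O(14)−F(5): 9 → J
M(12)−D(3): 9 → J
D(3)−X(23): -20≡6 → G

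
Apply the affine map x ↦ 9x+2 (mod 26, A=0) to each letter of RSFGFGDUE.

ZIVEVEDAM

R(17): 9·17+2=155≡25 → Z
S(18): 9·18+2=164≡8 → I
F(5): 9·5+2=47≡21 → V
G(6): 9·6+2=56≡4 → E
F(5): 9·5+2=47≡21 → V
G(6): 9·6+2=56≡4 → E
D(3): 9·3+2=29≡3 → D
U(20): 9·20+2=182≡0 → A
E(4): 9·4+2=38≡12 → M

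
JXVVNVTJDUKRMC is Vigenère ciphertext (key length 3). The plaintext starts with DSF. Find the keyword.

GFQ

Subtract each crib letter from the matching ciphertext letter (mod 26):
J(9)−D(3)=6 → G
X(23)−S(18)=5 → F
V(21)−F(5)=16 → Q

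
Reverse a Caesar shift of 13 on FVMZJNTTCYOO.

F(5): 5−13=-8≡18 → S
V(21): 21−13=8 → I
M(12): 12−13=-1≡25 → Z
Z(25): 25−13=12 → M
J(9): 9−13=-4≡22 → W
N(13): 13−13=0 → A
T(19): 19−13=6 → G
T(19): 19−13=6 → G
C(2): 2−13=-11≡15 → P
Y(24): 24−13=11 → L
O(14): 14−13=1 → B
O(14): 14−13=1 → B

SIZMWAGGPLBB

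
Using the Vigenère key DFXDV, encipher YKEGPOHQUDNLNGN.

Repeat the key across the message: DFXDVDFXDVDFXDV
Y(24)+D(3): 27≡1 → B
K(10)+F(5): 15 → P
E(4)+X(23): 27≡1 → B
G(6)+D(3): 9 → J
P(15)+V(21): 36≡10 → K
O(14)+D(3): 17 → R
H(7)+F(5): 12 → M
Q(16)+X(23): 39≡13 → N
U(20)+D(3): 23 → X
D(3)+V(21): 24 → Y
N(13)+D(3): 16 → Q
L(11)+F(5): 16 → Q
N(13)+X(23): 36≡10 → K
G(6)+D(3): 9 → J
N(13)+V(21): 34≡8 → I

BPBJKRMNXYQQKJI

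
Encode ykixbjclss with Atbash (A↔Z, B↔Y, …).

y(24) → b(1)
k(10) → p(15)
i(8) → r(17)
x(23) → c(2)
b(1) → y(24)
j(9) → q(16)
c(2) → x(23)
l(11) → o(14)
s(18) → h(7)
s(18) → h(7)

bprcyqxohh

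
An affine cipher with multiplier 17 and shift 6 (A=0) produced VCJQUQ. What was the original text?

HMRWKW

The inverse of 17 mod 26 is 23, since 17·23=391≡1. Apply D(y)=23·(y−6) mod 26:
V(21): 23·(21−6)=345≡7 → H
C(2): 23·(2−6)=-92≡12 → M
J(9): 23·(9−6)=69≡17 → R
Q(16): 23·(16−6)=230≡22 → W
U(20): 23·(20−6)=322≡10 → K
Q(16): 23·(16−6)=230≡22 → W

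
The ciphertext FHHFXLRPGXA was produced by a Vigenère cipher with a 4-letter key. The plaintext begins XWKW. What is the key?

Subtract each crib letter from the matching ciphertext letter (mod 26):
F(5)−X(23)=-18≡8 → I
H(7)−W(22)=-15≡11 → L
H(7)−K(10)=-3≡23 → X
F(5)−W(22)=-17≡9 → J

ILXJ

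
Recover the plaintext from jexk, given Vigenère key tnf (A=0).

qrsr

Repeat the key across the ciphertext: tnft
j(9)−t(19): -10≡16 → q
e(4)−n(13): -9≡17 → r
x(23)−f(5): 18 → s
k(10)−t(19): -9≡17 → r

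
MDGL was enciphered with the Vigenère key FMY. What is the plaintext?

Repeat the key across the ciphertext: FMYF
M(12)−F(5): 7 → H
D(3)−M(12): -9≡17 → R
G(6)−Y(24): -18≡8 → I
L(11)−F(5): 6 → G

HRIG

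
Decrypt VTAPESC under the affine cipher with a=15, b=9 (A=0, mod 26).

GSPQRLD

The inverse of 15 mod 26 is 7, since 15·7=105≡1. Apply D(y)=7·(y−9) mod 26:
V(21): 7·(21−9)=84≡6 → G
T(19): 7·(19−9)=70≡18 → S
A(0): 7·(0−9)=-63≡15 → P
P(15): 7·(15−9)=42≡16 → Q
E(4): 7·(4−9)=-35≡17 → R
S(18): 7·(18−9)=63≡11 → L
C(2): 7·(2−9)=-49≡3 → D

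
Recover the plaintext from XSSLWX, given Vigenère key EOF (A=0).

Repeat the key across the ciphertext: EOFEOF
X(23)−E(4): 19 → T
S(18)−O(14): 4 → E
S(18)−F(5): 13 → N
L(11)−E(4): 7 → H
W(22)−O(14): 8 → I
X(23)−F(5): 18 → S

TENHIS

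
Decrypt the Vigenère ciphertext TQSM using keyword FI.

OINE

Repeat the key across the ciphertext: FIFI
T(19)−F(5): 14 → O
Q(16)−I(8): 8 → I
S(18)−F(5): 13 → N
M(12)−I(8): 4 → E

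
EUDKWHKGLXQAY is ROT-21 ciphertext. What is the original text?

JZIPBMPLQCVFD

E(4): 4−21=-17≡9 → J
U(20): 20−21=-1≡25 → Z
D(3): 3−21=-18≡8 → I
K(10): 10−21=-11≡15 → P
W(22): 22−21=1 → B
H(7): 7−21=-14≡12 → M
K(10): 10−21=-11≡15 → P
G(6): 6−21=-15≡11 → L
L(11): 11−21=-10≡16 → Q
X(23): 23−21=2 → C
Q(16): 16−21=-5≡21 → V
A(0): 0−21=-21≡5 → F
Y(24): 24−21=3 → D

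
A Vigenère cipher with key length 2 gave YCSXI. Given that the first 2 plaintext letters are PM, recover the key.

JQ

Subtract each crib letter from the matching ciphertext letter (mod 26):
Y(24)−P(15)=9 → J
C(2)−M(12)=-10≡16 → Q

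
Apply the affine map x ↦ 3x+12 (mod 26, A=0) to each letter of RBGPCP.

LPEFSF

R(17): 3·17+12=63≡11 → L
B(1): 3·1+12=15 → P
G(6): 3·6+12=30≡4 → E
P(15): 3·15+12=57≡5 → F
C(2): 3·2+12=18 → S
P(15): 3·15+12=57≡5 → F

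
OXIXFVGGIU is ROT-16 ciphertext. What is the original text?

YHSHPFQQSE

O(14): 14−16=-2≡24 → Y
X(23): 23−16=7 → H
I(8): 8−16=-8≡18 → S
X(23): 23−16=7 → H
F(5): 5−16=-11≡15 → P
V(21): 21−16=5 → F
G(6): 6−16=-10≡16 → Q
G(6): 6−16=-10≡16 → Q
I(8): 8−16=-8≡18 → S
U(20): 20−16=4 → E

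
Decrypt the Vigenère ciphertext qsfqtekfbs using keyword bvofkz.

Repeat the key across the ciphertext: bvofkzbvof
q(16)−b(1): 15 → p
s(18)−v(21): -3≡23 → x
f(5)−o(14): -9≡17 → r
q(16)−f(5): 11 → l
t(19)−k(10): 9 → j
e(4)−z(25): -21≡5 → f
k(10)−b(1): 9 → j
f(5)−v(21): -16≡10 → k
b(1)−o(14): -13≡13 → n
s(18)−f(5): 13 → n

pxrljfjknn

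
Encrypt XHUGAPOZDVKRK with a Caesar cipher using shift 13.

KUHTNCBMQIXEX

X(23): 23+13=36≡10 → K
H(7): 7+13=20 → U
U(20): 20+13=33≡7 → H
G(6): 6+13=19 → T
A(0): 0+13=13 → N
P(15): 15+13=28≡2 → C
O(14): 14+13=27≡1 → B
Z(25): 25+13=38≡12 → M
D(3): 3+13=16 → Q
V(21): 21+13=34≡8 → I
K(10): 10+13=23 → X
R(17): 17+13=30≡4 → E
K(10): 10+13=23 → X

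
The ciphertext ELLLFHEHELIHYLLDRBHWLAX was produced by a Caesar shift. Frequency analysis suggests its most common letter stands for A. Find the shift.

The most frequent ciphertext letter is L (appears 7 times).
L is position 11; A is position 0.
Shift = 11.

11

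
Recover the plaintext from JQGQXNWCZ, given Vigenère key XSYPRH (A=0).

Repeat the key across the ciphertext: XSYPRHXSY
J(9)−X(23): -14≡12 → M
Q(16)−S(18): -2≡24 → Y
G(6)−Y(24): -18≡8 → I
Q(16)−P(15): 1 → B
X(23)−R(17): 6 → G
N(13)−H(7): 6 → G
W(22)−X(23): -1≡25 → Z
C(2)−S(18): -16≡10 → K
Z(25)−Y(24): 1 → B

MYIBGGZKB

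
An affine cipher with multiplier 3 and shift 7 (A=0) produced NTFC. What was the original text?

The inverse of 3 mod 26 is 9, since 3·9=27≡1. Apply D(y)=9·(y−7) mod 26:
N(13): 9·(13−7)=54≡2 → C
T(19): 9·(19−7)=108≡4 → E
F(5): 9·(5−7)=-18≡8 → I
C(2): 9·(2−7)=-45≡7 → H

CEIH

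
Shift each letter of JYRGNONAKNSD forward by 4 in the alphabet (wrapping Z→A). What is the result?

J(9): 9+4=13 → N
Y(24): 24+4=28≡2 → C
R(17): 17+4=21 → V
G(6): 6+4=10 → K
N(13): 13+4=17 → R
O(14): 14+4=18 → S
N(13): 13+4=17 → R
A(0): 0+4=4 → E
K(10): 10+4=14 → O
N(13): 13+4=17 → R
S(18): 18+4=22 → W
D(3): 3+4=7 → H

NCVKRSREORWH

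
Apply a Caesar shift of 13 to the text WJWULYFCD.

JWJHYLSPQ

W(22): 22+13=35≡9 → J
J(9): 9+13=22 → W
W(22): 22+13=35≡9 → J
U(20): 20+13=33≡7 → H
L(11): 11+13=24 → Y
Y(24): 24+13=37≡11 → L
F(5): 5+13=18 → S
C(2): 2+13=15 → P
D(3): 3+13=16 → Q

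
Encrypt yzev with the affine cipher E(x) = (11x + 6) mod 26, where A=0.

y(24): 11·24+6=270≡10 → k
z(25): 11·25+6=281≡21 → v
e(4): 11·4+6=50≡24 → y
v(21): 11·21+6=237≡3 → d

kvyd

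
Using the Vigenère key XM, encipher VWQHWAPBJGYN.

Repeat the key across the message: XMXMXMXMXMXM
V(21)+X(23): 44≡18 → S
W(22)+M(12): 34≡8 → I
Q(16)+X(23): 39≡13 → N
H(7)+M(12): 19 → T
W(22)+X(23): 45≡19 → T
A(0)+M(12): 12 → M
P(15)+X(23): 38≡12 → M
B(1)+M(12): 13 → N
J(9)+X(23): 32≡6 → G
G(6)+M(12): 18 → S
Y(24)+X(23): 47≡21 → V
N(13)+M(12): 25 → Z

SINTTMMNGSVZ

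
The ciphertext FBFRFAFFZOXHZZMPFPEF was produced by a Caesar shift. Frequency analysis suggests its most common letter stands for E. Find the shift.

The most frequent ciphertext letter is F (appears 7 times).
F is position 5; E is position 4.
Shift = 1.

1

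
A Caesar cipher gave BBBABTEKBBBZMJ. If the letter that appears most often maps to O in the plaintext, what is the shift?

13

The most frequent ciphertext letter is B (appears 7 times).
B is position 1; O is position 14.
Shift = -13≡13.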